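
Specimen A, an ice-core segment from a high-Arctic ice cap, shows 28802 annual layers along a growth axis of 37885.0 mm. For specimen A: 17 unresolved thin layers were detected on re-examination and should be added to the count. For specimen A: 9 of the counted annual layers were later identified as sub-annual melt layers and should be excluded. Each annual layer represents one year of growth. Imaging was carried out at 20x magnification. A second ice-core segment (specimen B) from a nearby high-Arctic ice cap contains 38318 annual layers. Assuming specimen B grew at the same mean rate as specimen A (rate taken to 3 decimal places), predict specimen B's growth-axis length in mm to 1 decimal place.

Specimen A: after corrections the count is 28802 − 9 + 17 = 28810 annual layers.
A: Extension rate ≈ 37885.0 / 28810 = 1.315 mm/yr.
B's length ≈ 1.315 × 38318 = 50388.2 mm.

50388.2 mm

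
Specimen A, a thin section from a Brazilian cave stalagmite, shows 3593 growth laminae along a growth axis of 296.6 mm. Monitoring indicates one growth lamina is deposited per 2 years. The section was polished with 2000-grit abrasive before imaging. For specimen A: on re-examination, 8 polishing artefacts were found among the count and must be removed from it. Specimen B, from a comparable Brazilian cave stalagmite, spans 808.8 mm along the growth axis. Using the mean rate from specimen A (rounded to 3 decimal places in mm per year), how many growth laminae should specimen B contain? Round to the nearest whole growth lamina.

9863 growth laminae

Specimen A: true growth lamina count = 3593 − 8 = 3585.
Specimen A: 3585 growth laminae at 2 years each span 3585 × 2 = 7170 years.
A: Mean rate = 296.6 mm / 7170 years ≈ 0.041 mm per year.
For B, 808.8 / 0.041 = 19726.83 years; at 2 years per growth lamina that is 19726.83 / 2 ≈ 9863 growth laminae.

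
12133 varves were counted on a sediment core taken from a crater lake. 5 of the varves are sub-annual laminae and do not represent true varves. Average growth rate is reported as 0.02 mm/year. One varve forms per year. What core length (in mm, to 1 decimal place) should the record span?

242.6 mm

True varve count = 12133 − 5 = 12128.
Predicted length = 0.02 mm/year × 12128 years = 242.6 mm.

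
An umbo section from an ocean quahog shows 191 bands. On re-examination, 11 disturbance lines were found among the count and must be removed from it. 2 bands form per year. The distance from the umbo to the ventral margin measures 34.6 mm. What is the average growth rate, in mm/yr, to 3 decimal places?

Adjusted count: 191 − 11 = 180 bands.
With 2 bands per year, 180 / 2 = 90 years.
Extension rate ≈ 34.6 / 90 = 0.384 mm/yr.

0.384 mm/yr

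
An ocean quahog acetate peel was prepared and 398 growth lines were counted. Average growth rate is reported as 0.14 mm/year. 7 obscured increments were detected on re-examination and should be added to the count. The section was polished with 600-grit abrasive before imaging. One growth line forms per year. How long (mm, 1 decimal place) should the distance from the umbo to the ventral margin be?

Adjusted count: 398 + 7 = 405 growth lines.
405 years at 0.14 mm/year gives 0.14 × 405 = 56.7 mm.

56.7 mm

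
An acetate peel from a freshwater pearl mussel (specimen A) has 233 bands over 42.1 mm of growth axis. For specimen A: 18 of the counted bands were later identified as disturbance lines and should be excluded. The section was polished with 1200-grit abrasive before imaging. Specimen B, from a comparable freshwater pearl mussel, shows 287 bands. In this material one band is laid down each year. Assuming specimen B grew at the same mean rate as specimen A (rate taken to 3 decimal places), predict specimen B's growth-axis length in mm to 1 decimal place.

Specimen A: after corrections the count is 233 − 18 = 215 bands.
A: 42.1 mm over 215 years gives 42.1 / 215 ≈ 0.196 mm/year.
Length of B = 0.196 × 287 = 56.3 mm.

56.3 mm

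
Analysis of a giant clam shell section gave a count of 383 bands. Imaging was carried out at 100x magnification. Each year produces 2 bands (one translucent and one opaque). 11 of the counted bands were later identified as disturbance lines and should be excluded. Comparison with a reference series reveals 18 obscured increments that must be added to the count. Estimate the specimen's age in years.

195 years

True band count = 383 − 11 + 18 = 390.
Dividing by 2 bands per year: 390 / 2 = 195 years.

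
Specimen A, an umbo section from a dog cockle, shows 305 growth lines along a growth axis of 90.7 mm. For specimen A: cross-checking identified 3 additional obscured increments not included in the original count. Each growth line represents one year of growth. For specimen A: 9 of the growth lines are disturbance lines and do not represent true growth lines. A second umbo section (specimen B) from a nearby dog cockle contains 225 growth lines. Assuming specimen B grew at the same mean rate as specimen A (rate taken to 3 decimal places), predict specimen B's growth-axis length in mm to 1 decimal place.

Specimen A: after corrections the count is 305 − 9 + 3 = 299 growth lines.
A: Mean rate = 90.7 mm / 299 years ≈ 0.303 mm per year.
For B, 0.303 mm/year × 225 years = 68.2 mm.

68.2 mm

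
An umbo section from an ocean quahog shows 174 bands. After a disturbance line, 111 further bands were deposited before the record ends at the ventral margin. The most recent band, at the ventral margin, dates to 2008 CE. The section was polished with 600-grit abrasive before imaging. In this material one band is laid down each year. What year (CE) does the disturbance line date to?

1897 CE

111 bands post-date the disturbance line.
The band at the ventral margin is 2008 CE, so the disturbance line dates to 2008 − 111 = 1897 CE.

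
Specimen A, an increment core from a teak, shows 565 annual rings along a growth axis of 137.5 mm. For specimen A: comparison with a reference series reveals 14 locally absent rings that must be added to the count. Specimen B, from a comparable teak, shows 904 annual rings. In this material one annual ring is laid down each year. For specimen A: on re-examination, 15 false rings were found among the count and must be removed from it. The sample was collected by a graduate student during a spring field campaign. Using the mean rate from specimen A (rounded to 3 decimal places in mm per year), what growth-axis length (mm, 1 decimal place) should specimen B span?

220.6 mm

Specimen A: correcting the raw count gives 565 − 15 + 14 = 564 true annual rings.
A: 137.5 mm over 564 years gives 137.5 / 564 ≈ 0.244 mm/year.
Length of B = 0.244 × 904 = 220.6 mm.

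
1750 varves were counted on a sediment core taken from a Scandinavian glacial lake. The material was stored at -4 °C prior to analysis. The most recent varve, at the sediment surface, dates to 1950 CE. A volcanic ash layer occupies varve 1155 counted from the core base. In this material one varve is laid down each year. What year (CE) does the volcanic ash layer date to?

Between varve 1155 and the sediment surface there are 1750 − 1155 = 595 varves.
The varve at the sediment surface is 1950 CE, so the volcanic ash layer dates to 1950 − 595 = 1355 CE.

1355 CE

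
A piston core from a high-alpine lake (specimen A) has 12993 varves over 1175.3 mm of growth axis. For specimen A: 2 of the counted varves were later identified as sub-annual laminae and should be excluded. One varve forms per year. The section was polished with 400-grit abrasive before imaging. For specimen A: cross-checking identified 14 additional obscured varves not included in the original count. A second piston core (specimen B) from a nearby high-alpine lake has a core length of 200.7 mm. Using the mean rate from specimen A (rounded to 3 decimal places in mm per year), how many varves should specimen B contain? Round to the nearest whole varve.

2230 varves

Specimen A: correcting the raw count gives 12993 − 2 + 14 = 13005 true varves.
A: Mean rate = 1175.3 mm / 13005 years ≈ 0.090 mm/yr.
For B, 200.7 / 0.090 = 2230.00 years ≈ 2230 varves.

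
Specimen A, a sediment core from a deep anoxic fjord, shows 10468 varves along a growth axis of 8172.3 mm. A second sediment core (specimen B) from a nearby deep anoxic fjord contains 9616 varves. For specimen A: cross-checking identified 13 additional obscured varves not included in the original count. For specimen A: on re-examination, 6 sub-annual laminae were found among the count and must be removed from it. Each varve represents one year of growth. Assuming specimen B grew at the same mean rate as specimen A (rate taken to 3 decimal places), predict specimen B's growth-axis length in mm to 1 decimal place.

Specimen A: true varve count = 10468 − 6 + 13 = 10475.
A: Mean rate = 8172.3 mm / 10475 years ≈ 0.780 mm/year.
For B, 0.780 mm/year × 9616 years = 7500.5 mm.

7500.5 mm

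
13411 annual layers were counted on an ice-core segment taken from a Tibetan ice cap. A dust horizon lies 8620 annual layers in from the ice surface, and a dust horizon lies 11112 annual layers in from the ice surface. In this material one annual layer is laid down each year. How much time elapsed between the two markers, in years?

2492 yr

Separation: 11112 − 8620 = 2492 annual layers.
One annual layer per year makes the interval 2492 years.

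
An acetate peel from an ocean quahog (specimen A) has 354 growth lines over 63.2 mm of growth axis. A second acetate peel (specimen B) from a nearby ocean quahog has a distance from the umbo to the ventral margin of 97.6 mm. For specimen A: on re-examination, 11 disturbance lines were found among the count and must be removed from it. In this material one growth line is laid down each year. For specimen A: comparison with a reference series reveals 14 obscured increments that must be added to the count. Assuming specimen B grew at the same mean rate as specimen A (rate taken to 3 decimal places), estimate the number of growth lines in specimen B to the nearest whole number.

551 growth lines

Specimen A: true growth line count = 354 − 11 + 14 = 357.
A: Extension rate ≈ 63.2 / 357 = 0.177 mm/year.
For B, 97.6 / 0.177 = 551.41 years ≈ 551 growth lines.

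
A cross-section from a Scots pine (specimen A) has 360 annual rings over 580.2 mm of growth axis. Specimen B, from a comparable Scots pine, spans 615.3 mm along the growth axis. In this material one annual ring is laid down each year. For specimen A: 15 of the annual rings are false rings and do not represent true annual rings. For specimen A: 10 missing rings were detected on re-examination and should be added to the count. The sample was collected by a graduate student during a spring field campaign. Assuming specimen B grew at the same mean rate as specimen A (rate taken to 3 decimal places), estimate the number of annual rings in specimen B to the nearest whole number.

377 annual rings

Specimen A: after corrections the count is 360 − 15 + 10 = 355 annual rings.
A: 580.2 mm over 355 years gives 580.2 / 355 ≈ 1.634 mm per year.
B spans 615.3 / 1.634 = 376.56 years ≈ 377 annual rings.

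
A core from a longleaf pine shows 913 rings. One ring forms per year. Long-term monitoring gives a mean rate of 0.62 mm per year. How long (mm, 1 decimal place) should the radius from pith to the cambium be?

566.1 mm

913 years of growth are recorded.
913 years at 0.62 mm/year gives 0.62 × 913 = 566.1 mm.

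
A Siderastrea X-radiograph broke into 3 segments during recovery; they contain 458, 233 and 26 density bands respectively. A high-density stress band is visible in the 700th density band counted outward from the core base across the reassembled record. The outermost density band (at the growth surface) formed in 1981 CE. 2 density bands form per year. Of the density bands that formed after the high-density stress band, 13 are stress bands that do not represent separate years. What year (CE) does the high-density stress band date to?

Total density bands = 458 + 233 + 26 = 717.
Between density band 700 and the growth surface there are 717 − 700 = 17 density bands.
17 − 13 false = 4 true density bands after the high-density stress band.
Dividing by 2 density bands per year: 4 / 2 = 2 years.
The density band at the growth surface is 1981 CE, so the high-density stress band dates to 1981 − 2 = 1979 CE.

1979 CE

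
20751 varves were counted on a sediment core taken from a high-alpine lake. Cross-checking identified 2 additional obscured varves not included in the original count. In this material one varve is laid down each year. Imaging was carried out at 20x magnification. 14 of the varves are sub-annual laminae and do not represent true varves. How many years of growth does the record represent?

Adjusted count: 20751 − 14 + 2 = 20739 varves.
One varve per year makes the duration 20739 years.

20739 years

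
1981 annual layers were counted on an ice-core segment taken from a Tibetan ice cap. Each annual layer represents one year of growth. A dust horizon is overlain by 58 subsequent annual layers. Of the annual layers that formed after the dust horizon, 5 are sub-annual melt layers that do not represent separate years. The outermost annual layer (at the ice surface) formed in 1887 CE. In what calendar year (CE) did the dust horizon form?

1834 CE

58 annual layers post-date the dust horizon.
Removing the 5 false annual layers leaves 58 − 5 = 53 true annual layers beyond the dust horizon.
1887 − 53 = 1834 CE.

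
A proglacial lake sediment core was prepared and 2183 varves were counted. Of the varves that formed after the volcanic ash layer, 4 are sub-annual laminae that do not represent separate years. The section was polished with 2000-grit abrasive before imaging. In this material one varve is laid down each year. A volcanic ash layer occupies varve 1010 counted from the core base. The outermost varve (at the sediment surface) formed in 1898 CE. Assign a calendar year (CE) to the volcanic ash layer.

729 CE

The volcanic ash layer sits at varve 1010 from the core base, so 2183 − 1010 = 1173 varves formed after it.
Excluding 4 false varves: 1173 − 4 = 1169.
1898 − 1169 = 729 CE.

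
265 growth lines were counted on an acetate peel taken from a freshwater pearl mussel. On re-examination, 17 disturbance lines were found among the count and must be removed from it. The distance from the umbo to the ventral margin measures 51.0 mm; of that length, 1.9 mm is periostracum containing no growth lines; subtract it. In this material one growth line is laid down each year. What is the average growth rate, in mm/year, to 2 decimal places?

0.20 mm/year

After corrections the count is 265 − 17 = 248 growth lines.
Net length = 51.0 − 1.9 = 49.1 mm.
Extension rate ≈ 49.1 / 248 = 0.20 mm/year.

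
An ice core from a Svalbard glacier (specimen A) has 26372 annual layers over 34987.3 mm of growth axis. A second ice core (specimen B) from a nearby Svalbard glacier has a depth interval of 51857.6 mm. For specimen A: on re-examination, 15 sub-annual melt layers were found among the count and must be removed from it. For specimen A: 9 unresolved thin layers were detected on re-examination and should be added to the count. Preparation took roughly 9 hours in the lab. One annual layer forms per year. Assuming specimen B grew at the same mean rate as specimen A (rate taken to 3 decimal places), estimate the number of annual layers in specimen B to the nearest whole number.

Specimen A: true annual layer count = 26372 − 15 + 9 = 26366.
A: 34987.3 mm over 26366 years gives 34987.3 / 26366 ≈ 1.327 mm/yr.
For B, 51857.6 / 1.327 = 39078.82 years ≈ 39079 annual layers.

39079 annual layers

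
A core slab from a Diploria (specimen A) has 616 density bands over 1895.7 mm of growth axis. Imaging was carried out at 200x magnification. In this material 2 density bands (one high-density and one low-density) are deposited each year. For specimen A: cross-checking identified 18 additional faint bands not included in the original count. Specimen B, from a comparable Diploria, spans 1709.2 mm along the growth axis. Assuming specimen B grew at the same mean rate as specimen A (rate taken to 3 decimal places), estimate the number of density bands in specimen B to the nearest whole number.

572 density bands

Specimen A: after corrections the count is 616 + 18 = 634 density bands.
Specimen A: dividing by 2 density bands per year: 634 / 2 = 317 years.
A: Extension rate ≈ 1895.7 / 317 = 5.980 mm per year.
B spans 1709.2 / 5.980 = 285.82 years; at 2 density bands per year that is 285.82 × 2 ≈ 572 density bands.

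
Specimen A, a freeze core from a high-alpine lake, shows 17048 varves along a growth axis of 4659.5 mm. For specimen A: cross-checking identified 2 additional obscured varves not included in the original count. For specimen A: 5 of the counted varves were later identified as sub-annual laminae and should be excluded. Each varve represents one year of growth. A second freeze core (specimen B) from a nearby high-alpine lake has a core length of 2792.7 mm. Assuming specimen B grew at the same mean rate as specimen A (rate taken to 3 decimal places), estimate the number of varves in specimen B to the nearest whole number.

10230 varves

Specimen A: after corrections the count is 17048 − 5 + 2 = 17045 varves.
A: 4659.5 mm over 17045 years gives 4659.5 / 17045 ≈ 0.273 mm per year.
B spans 2792.7 / 0.273 = 10229.67 years ≈ 10230 varves.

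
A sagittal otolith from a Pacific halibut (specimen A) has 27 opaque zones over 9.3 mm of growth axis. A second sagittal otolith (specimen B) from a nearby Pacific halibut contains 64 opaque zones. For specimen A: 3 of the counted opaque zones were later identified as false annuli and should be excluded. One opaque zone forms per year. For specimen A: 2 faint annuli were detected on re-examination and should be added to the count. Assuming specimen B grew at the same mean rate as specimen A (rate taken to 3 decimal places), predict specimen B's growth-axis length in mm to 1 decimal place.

Specimen A: adjusted count: 27 − 3 + 2 = 26 opaque zones.
A: 9.3 mm over 26 years gives 9.3 / 26 ≈ 0.358 mm/yr.
B's length ≈ 0.358 × 64 = 22.9 mm.

22.9 mm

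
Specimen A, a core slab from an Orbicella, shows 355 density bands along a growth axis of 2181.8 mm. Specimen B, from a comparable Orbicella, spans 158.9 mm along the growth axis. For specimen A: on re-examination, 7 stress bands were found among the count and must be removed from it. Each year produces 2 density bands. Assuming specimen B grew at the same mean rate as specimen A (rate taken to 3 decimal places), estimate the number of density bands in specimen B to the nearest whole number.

25 density bands

Specimen A: adjusted count: 355 − 7 = 348 density bands.
Specimen A: with 2 density bands per year, 348 / 2 = 174 years.
A: Extension rate ≈ 2181.8 / 174 = 12.539 mm/year.
For B, 158.9 / 12.539 = 12.67 years; at 2 density bands per year that is 12.67 × 2 ≈ 25 density bands.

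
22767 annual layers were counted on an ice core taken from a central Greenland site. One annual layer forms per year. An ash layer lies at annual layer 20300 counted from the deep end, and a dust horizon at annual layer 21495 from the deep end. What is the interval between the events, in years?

Separation: 21495 − 20300 = 1195 annual layers.
One annual layer per year makes the interval 1195 years.

1195 years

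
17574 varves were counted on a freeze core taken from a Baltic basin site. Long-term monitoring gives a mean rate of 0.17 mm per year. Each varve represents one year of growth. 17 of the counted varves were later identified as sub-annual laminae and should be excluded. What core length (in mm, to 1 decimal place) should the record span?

2984.7 mm

Correcting the raw count gives 17574 − 17 = 17557 true varves.
Length ≈ 0.17 × 17557 = 2984.7 mm.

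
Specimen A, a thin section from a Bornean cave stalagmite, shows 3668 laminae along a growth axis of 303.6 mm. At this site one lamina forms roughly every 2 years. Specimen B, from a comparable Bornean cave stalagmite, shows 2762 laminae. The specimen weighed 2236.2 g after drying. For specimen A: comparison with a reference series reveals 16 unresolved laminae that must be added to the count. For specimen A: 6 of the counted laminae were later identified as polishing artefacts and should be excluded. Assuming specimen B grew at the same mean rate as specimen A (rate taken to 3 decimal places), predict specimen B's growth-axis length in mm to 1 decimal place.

Specimen A: after corrections the count is 3668 − 6 + 16 = 3678 laminae.
Specimen A: 3678 laminae at 2 years each span 3678 × 2 = 7356 years.
A: Extension rate ≈ 303.6 / 7356 = 0.041 mm per year.
Specimen B: multiplying by 2 years per lamina: 2762 × 2 = 5524 years. Length of B = 0.041 × 5524 = 226.5 mm.

226.5 mm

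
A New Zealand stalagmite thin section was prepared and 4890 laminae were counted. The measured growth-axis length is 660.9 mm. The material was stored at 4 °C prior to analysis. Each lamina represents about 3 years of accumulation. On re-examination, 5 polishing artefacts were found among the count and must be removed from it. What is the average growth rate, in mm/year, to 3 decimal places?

0.045 mm/year

True lamina count = 4890 − 5 = 4885.
At 3 years per lamina, 4885 × 3 = 14655 years.
Extension rate ≈ 660.9 / 14655 = 0.045 mm/year.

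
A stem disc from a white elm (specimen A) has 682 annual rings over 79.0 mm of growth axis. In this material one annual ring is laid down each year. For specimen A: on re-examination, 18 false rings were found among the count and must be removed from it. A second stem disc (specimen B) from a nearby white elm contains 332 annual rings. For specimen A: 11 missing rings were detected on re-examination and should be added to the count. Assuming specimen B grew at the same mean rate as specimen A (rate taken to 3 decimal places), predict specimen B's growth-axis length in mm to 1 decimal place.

38.8 mm

Specimen A: after corrections the count is 682 − 18 + 11 = 675 annual rings.
A: Mean rate = 79.0 mm / 675 years ≈ 0.117 mm/year.
B's length ≈ 0.117 × 332 = 38.8 mm.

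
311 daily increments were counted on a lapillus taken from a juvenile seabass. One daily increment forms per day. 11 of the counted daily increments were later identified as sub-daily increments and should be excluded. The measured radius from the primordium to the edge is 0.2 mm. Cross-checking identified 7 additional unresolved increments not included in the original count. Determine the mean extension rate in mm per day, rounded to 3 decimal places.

True daily increment count = 311 − 11 + 7 = 307.
Mean rate = 0.2 mm / 307 days ≈ 0.001 mm per day.

0.001 mm per day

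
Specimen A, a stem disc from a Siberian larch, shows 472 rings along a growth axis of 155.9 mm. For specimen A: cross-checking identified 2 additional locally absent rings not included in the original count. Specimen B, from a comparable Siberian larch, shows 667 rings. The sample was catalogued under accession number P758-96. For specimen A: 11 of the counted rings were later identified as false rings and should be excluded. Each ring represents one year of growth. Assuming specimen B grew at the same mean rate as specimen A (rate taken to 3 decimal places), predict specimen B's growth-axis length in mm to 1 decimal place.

Specimen A: adjusted count: 472 − 11 + 2 = 463 rings.
A: Mean rate = 155.9 mm / 463 years ≈ 0.337 mm per year.
For B, 0.337 mm/year × 667 years = 224.8 mm.

224.8 mm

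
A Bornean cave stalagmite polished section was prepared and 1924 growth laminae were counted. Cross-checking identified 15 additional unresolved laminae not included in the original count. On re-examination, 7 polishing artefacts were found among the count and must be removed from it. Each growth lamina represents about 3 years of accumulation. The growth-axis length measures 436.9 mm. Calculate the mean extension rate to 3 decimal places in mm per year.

0.075 mm per year

Correcting the raw count gives 1924 − 7 + 15 = 1932 true growth laminae.
At 3 years per growth lamina, 1932 × 3 = 5796 years.
436.9 mm over 5796 years gives 436.9 / 5796 ≈ 0.075 mm per year.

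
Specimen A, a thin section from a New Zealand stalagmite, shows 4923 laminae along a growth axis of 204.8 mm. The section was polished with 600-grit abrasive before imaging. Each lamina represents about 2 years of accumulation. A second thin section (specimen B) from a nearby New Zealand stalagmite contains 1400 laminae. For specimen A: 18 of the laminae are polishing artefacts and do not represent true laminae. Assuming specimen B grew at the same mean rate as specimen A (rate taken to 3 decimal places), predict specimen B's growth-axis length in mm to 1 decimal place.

58.8 mm

Specimen A: true lamina count = 4923 − 18 = 4905.
Specimen A: at 2 years per lamina, 4905 × 2 = 9810 years.
A: 204.8 mm over 9810 years gives 204.8 / 9810 ≈ 0.021 mm per year.
Specimen B: multiplying by 2 years per lamina: 1400 × 2 = 2800 years. B's length ≈ 0.021 × 2800 = 58.8 mm.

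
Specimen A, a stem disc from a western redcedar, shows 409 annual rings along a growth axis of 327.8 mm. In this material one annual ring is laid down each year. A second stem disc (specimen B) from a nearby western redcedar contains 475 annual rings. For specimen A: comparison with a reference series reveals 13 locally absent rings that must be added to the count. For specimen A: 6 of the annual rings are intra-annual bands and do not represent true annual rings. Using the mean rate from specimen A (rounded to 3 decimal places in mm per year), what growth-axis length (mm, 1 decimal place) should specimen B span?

374.3 mm

Specimen A: adjusted count: 409 − 6 + 13 = 416 annual rings.
A: Mean rate = 327.8 mm / 416 years ≈ 0.788 mm/yr.
B's length ≈ 0.788 × 475 = 374.3 mm.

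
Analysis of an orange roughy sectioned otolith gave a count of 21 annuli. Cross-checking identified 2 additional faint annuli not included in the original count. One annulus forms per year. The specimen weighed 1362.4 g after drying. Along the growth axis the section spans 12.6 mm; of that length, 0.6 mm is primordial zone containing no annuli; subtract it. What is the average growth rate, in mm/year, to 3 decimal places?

0.522 mm/year

After corrections the count is 21 + 2 = 23 annuli.
The growth record spans 12.6 − 0.6 = 12.0 mm.
Mean rate = 12.0 mm / 23 years ≈ 0.522 mm/year.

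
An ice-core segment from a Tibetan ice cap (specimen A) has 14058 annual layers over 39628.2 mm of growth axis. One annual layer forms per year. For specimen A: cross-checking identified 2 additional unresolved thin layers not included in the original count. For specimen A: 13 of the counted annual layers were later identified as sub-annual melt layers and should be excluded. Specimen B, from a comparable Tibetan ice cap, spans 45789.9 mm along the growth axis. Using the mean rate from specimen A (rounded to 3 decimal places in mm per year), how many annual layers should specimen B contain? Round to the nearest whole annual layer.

Specimen A: adjusted count: 14058 − 13 + 2 = 14047 annual layers.
A: Extension rate ≈ 39628.2 / 14047 = 2.821 mm/year.
B spans 45789.9 / 2.821 = 16231.80 years ≈ 16232 annual layers.

16232 annual layers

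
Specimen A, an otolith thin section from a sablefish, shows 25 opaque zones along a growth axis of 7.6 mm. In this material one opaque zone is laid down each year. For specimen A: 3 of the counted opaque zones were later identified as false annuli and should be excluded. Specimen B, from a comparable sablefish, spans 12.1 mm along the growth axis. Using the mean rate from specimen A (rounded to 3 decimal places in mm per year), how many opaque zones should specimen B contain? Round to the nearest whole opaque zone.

35 opaque zones

Specimen A: correcting the raw count gives 25 − 3 = 22 true opaque zones.
A: Mean rate = 7.6 mm / 22 years ≈ 0.345 mm/yr.
For B, 12.1 / 0.345 = 35.07 years ≈ 35 opaque zones.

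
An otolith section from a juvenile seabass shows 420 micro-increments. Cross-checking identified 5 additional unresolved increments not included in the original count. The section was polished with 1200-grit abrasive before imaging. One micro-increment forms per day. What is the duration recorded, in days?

After corrections the count is 420 + 5 = 425 micro-increments.
One micro-increment per day makes the duration 425 days.

425 days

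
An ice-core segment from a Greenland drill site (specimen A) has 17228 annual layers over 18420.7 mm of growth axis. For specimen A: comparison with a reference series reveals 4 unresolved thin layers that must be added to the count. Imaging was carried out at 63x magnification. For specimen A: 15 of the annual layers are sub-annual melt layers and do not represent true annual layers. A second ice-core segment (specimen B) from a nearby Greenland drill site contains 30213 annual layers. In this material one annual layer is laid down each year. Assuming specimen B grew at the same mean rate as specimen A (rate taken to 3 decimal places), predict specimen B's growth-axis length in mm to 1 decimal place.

32327.9 mm

Specimen A: adjusted count: 17228 − 15 + 4 = 17217 annual layers.
A: 18420.7 mm over 17217 years gives 18420.7 / 17217 ≈ 1.070 mm/year.
For B, 1.070 mm/year × 30213 years = 32327.9 mm.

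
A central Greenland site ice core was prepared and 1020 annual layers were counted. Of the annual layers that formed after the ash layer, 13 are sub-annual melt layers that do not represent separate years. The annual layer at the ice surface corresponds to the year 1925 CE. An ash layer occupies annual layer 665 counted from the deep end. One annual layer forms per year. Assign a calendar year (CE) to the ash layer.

1020 − 665 = 355 annual layers lie beyond the ash layer toward the ice surface.
Excluding 13 false annual layers: 355 − 13 = 342.
The annual layer at the ice surface is 1925 CE, so the ash layer dates to 1925 − 342 = 1583 CE.

1583 CE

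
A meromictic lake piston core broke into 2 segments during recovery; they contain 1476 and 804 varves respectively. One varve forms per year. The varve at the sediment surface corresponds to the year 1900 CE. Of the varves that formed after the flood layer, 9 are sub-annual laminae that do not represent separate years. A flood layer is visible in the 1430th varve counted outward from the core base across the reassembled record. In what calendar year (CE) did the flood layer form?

Total varves = 1476 + 804 = 2280.
Between varve 1430 and the sediment surface there are 2280 − 1430 = 850 varves.
Removing the 9 false varves leaves 850 − 9 = 841 true varves beyond the flood layer.
The varve at the sediment surface is 1900 CE, so the flood layer dates to 1900 − 841 = 1059 CE.

1059 CE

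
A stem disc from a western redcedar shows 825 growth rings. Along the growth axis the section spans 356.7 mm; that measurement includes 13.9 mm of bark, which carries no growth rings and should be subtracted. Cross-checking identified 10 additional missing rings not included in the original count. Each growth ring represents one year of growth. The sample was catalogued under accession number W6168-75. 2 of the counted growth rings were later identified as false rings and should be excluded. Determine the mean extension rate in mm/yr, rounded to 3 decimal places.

True growth ring count = 825 − 2 + 10 = 833.
The growth record spans 356.7 − 13.9 = 342.8 mm.
342.8 mm over 833 years gives 342.8 / 833 ≈ 0.412 mm/yr.

0.412 mm/yr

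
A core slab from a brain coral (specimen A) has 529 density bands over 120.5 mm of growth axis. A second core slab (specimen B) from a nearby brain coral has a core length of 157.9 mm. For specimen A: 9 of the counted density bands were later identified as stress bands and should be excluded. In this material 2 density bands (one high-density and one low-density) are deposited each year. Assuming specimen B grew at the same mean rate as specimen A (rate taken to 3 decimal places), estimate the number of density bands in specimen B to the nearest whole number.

Specimen A: after corrections the count is 529 − 9 = 520 density bands.
Specimen A: with 2 density bands per year, 520 / 2 = 260 years.
A: Mean rate = 120.5 mm / 260 years ≈ 0.463 mm/year.
Specimen B: 157.9 mm / 0.463 mm per year = 341.04 years; at 2 density bands per year that is 341.04 × 2 ≈ 682 density bands.

682 density bands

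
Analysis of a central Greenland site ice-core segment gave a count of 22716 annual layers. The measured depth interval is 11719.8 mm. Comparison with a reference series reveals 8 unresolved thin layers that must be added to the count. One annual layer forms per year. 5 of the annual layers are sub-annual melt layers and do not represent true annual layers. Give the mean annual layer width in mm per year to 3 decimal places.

After corrections the count is 22716 − 5 + 8 = 22719 annual layers.
11719.8 mm over 22719 years gives 11719.8 / 22719 ≈ 0.516 mm per year.

0.516 mm per year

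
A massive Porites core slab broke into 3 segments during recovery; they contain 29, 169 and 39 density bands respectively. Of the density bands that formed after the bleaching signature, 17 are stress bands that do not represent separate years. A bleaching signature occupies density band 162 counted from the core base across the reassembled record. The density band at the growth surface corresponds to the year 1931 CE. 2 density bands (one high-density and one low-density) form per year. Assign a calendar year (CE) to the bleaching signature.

Total density bands = 29 + 169 + 39 = 237.
Between density band 162 and the growth surface there are 237 − 162 = 75 density bands.
Removing the 17 false density bands leaves 75 − 17 = 58 true density bands beyond the bleaching signature.
58 density bands at 2 per year is 58 / 2 = 29 years.
Counting back 29 years from 1931 CE places the bleaching signature in 1931 − 29 = 1902 CE.

1902 CE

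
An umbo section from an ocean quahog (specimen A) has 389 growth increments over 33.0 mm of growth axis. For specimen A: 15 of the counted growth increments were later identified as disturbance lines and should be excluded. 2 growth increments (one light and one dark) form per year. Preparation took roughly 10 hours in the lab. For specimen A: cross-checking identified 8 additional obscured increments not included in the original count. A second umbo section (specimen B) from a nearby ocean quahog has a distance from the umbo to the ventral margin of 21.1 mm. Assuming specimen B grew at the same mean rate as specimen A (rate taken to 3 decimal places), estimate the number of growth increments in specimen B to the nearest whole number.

244 growth increments

Specimen A: true growth increment count = 389 − 15 + 8 = 382.
Specimen A: with 2 growth increments per year, 382 / 2 = 191 years.
A: Extension rate ≈ 33.0 / 191 = 0.173 mm/yr.
B spans 21.1 / 0.173 = 121.97 years; at 2 growth increments per year that is 121.97 × 2 ≈ 244 growth increments.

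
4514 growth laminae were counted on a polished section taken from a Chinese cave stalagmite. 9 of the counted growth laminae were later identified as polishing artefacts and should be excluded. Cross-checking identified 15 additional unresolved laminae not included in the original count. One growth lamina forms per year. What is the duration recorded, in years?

Adjusted count: 4514 − 9 + 15 = 4520 growth laminae.
One growth lamina per year makes the duration 4520 years.

4520 years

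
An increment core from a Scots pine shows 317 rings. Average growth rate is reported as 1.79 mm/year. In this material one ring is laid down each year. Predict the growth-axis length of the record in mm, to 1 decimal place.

567.4 mm

317 years of growth are recorded.
Length ≈ 1.79 × 317 = 567.4 mm.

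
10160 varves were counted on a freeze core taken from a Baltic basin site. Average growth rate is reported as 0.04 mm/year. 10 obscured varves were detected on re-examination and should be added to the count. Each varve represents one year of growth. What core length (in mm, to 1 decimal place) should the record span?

After corrections the count is 10160 + 10 = 10170 varves.
10170 years at 0.04 mm/year gives 0.04 × 10170 = 406.8 mm.

406.8 mm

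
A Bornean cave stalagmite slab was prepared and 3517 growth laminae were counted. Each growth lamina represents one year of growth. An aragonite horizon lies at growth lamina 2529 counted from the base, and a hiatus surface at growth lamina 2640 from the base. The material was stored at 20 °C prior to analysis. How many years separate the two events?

111 years

2640 − 2529 = 111 growth laminae lie between the two events.
That is 111 years at one growth lamina per year.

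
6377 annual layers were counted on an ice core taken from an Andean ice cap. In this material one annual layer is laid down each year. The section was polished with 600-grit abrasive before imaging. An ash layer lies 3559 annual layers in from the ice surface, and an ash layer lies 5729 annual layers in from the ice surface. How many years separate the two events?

5729 − 3559 = 2170 annual layers lie between the two events.
One annual layer per year makes the interval 2170 years.

2170 years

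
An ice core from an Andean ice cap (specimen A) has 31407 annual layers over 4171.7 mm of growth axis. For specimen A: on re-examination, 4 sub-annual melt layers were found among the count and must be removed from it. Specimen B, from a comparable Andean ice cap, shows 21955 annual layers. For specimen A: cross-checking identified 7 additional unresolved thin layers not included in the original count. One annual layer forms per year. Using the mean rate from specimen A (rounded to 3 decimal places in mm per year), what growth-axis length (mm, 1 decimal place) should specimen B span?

Specimen A: after corrections the count is 31407 − 4 + 7 = 31410 annual layers.
A: Mean rate = 4171.7 mm / 31410 years ≈ 0.133 mm/yr.
B's length ≈ 0.133 × 21955 = 2920.0 mm.

2920.0 mm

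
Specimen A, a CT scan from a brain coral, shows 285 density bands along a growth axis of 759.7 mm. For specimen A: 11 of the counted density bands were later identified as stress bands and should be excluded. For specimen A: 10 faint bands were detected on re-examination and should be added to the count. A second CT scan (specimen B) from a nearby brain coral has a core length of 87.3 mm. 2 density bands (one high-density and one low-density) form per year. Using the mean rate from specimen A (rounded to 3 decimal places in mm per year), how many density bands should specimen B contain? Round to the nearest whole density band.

Specimen A: true density band count = 285 − 11 + 10 = 284.
Specimen A: with 2 density bands per year, 284 / 2 = 142 years.
A: Extension rate ≈ 759.7 / 142 = 5.350 mm per year.
For B, 87.3 / 5.350 = 16.32 years; at 2 density bands per year that is 16.32 × 2 ≈ 33 density bands.

33 density bands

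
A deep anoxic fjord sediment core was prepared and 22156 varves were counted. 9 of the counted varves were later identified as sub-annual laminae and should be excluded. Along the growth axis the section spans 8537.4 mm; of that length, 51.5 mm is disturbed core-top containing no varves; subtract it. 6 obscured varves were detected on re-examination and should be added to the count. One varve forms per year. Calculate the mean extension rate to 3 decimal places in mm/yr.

0.383 mm/yr

True varve count = 22156 − 9 + 6 = 22153.
Net length = 8537.4 − 51.5 = 8485.9 mm.
Extension rate ≈ 8485.9 / 22153 = 0.383 mm/yr.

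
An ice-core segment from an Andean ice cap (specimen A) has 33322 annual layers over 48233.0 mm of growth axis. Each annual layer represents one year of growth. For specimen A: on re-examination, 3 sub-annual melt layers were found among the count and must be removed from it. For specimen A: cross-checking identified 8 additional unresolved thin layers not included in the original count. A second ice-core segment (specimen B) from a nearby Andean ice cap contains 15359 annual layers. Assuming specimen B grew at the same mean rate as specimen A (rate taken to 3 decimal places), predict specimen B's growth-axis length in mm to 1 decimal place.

Specimen A: correcting the raw count gives 33322 − 3 + 8 = 33327 true annual layers.
A: Extension rate ≈ 48233.0 / 33327 = 1.447 mm/yr.
Length of B = 1.447 × 15359 = 22224.5 mm.

22224.5 mm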